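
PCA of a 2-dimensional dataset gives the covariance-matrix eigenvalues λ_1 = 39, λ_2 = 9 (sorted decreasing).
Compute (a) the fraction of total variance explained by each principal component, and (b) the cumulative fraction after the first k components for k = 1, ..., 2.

Step 1 — total variance = trace(Sigma) = Σ λ_i = 39 + 9 = 48.

Step 2 — fraction explained by component i = λ_i / Σ λ:
  PC1: 39/48 = 0.8125
  PC2: 9/48 = 0.1875

Step 3 — cumulative fraction after k components = (λ_1 + ... + λ_k) / Σ λ:
  k = 1: 39/48 = 0.8125
  k = 2: (39 + 9)/48 = 48/48 = 1

Summary (fraction, with percent):

explained: PC1 0.8125 (81.25%), PC2 0.1875 (18.75%);  cumulative: 0.8125, 1


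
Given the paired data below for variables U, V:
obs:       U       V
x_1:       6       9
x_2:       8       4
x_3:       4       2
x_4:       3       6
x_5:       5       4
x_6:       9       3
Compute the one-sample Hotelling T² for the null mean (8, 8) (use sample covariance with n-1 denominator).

Step 1 — sample mean vector:
  mean(U) = (6 + 8 + 4 + 3 + 5 + 9) / 6 = 35/6 = 5.8333
  mean(V) = (9 + 4 + 2 + 6 + 4 + 3) / 6 = 28/6 = 4.6667
  x̄ = (5.8333, 4.6667),  deviation x̄ - mu_0 = (5.8333, 4.6667) - (8, 8) = (-2.1667, -3.3333).

Step 2 — sample covariance matrix, S[i,j] = (1/(n-1)) · Σ_k (x_{k,i} - mean_i) · (x_{k,j} - mean_j), divisor n-1 = 5:
  S[U,U] = ((0.1667)·(0.1667) + (2.1667)·(2.1667) + (-1.8333)·(-1.8333) + (-2.8333)·(-2.8333) + (-0.8333)·(-0.8333) + (3.1667)·(3.1667)) / 5 = 26.8333/5 = 5.3667
  S[U,V] = ((0.1667)·(4.3333) + (2.1667)·(-0.6667) + (-1.8333)·(-2.6667) + (-2.8333)·(1.3333) + (-0.8333)·(-0.6667) + (3.1667)·(-1.6667)) / 5 = -4.3333/5 = -0.8667
  S[V,V] = ((4.3333)·(4.3333) + (-0.6667)·(-0.6667) + (-2.6667)·(-2.6667) + (1.3333)·(1.3333) + (-0.6667)·(-0.6667) + (-1.6667)·(-1.6667)) / 5 = 31.3333/5 = 6.2667
  S = [[5.3667, -0.8667],
 [-0.8667, 6.2667]].

Step 3 — invert S. det(S) = 5.3667·6.2667 - (-0.8667)² = 32.88.
  S^{-1} = (1/det) · [[d, -b], [-b, a]] = [[0.1906, 0.0264],
 [0.0264, 0.1632]].

Step 4 — quadratic form (x̄ - mu_0)^T · S^{-1} · (x̄ - mu_0):
  S^{-1} · (x̄ - mu_0) = (-0.5008, -0.6012),
  (x̄ - mu_0)^T · [...] = (-2.1667)·(-0.5008) + (-3.3333)·(-0.6012) = 3.089.

Step 5 — scale by n: T² = 6 · 3.089 = 18.5341.

T² ≈ 18.5341


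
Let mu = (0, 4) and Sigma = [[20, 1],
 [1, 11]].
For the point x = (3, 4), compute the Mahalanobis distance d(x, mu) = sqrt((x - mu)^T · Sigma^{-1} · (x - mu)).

Step 1 — centre the observation: (x - mu) = (3, 0).

Step 2 — invert Sigma. det(Sigma) = 20·11 - (1)² = 219.
  Sigma^{-1} = (1/det) · [[d, -b], [-b, a]] = [[0.0502, -0.0046],
 [-0.0046, 0.0913]].

Step 3 — form the quadratic (x - mu)^T · Sigma^{-1} · (x - mu):
  Sigma^{-1} · (x - mu) = (0.1507, -0.0137).
  (x - mu)^T · [Sigma^{-1} · (x - mu)] = (3)·(0.1507) + (0)·(-0.0137) = 0.4521.

Step 4 — take square root: d = √(0.4521) ≈ 0.6724.

d(x, mu) = √(0.4521) ≈ 0.6724


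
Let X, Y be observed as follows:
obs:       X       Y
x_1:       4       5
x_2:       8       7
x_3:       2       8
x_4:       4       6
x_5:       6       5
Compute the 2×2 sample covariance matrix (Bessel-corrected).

Step 1 — column means:
  mean(X) = (4 + 8 + 2 + 4 + 6) / 5 = 24/5 = 4.8
  mean(Y) = (5 + 7 + 8 + 6 + 5) / 5 = 31/5 = 6.2

Step 2 — sample covariance S[i,j] = (1/(n-1)) · Σ_k (x_{k,i} - mean_i) · (x_{k,j} - mean_j), with n-1 = 4.
  S[X,X] = ((-0.8)·(-0.8) + (3.2)·(3.2) + (-2.8)·(-2.8) + (-0.8)·(-0.8) + (1.2)·(1.2)) / 4 = 20.8/4 = 5.2
  S[X,Y] = ((-0.8)·(-1.2) + (3.2)·(0.8) + (-2.8)·(1.8) + (-0.8)·(-0.2) + (1.2)·(-1.2)) / 4 = -2.8/4 = -0.7
  S[Y,Y] = ((-1.2)·(-1.2) + (0.8)·(0.8) + (1.8)·(1.8) + (-0.2)·(-0.2) + (-1.2)·(-1.2)) / 4 = 6.8/4 = 1.7

S is symmetric (S[j,i] = S[i,j]). Assembling:

S = [[5.2, -0.7],
 [-0.7, 1.7]]


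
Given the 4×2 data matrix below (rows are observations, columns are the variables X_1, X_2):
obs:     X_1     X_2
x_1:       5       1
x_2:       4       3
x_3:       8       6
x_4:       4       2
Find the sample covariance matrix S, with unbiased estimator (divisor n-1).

Step 1 — column means:
  mean(X_1) = (5 + 4 + 8 + 4) / 4 = 21/4 = 5.25
  mean(X_2) = (1 + 3 + 6 + 2) / 4 = 12/4 = 3

Step 2 — sample covariance S[i,j] = (1/(n-1)) · Σ_k (x_{k,i} - mean_i) · (x_{k,j} - mean_j), with n-1 = 3.
  S[X_1,X_1] = ((-0.25)·(-0.25) + (-1.25)·(-1.25) + (2.75)·(2.75) + (-1.25)·(-1.25)) / 3 = 10.75/3 = 3.5833
  S[X_1,X_2] = ((-0.25)·(-2) + (-1.25)·(0) + (2.75)·(3) + (-1.25)·(-1)) / 3 = 10/3 = 3.3333
  S[X_2,X_2] = ((-2)·(-2) + (0)·(0) + (3)·(3) + (-1)·(-1)) / 3 = 14/3 = 4.6667

S is symmetric (S[j,i] = S[i,j]). Assembling:

S = [[3.5833, 3.3333],
 [3.3333, 4.6667]]


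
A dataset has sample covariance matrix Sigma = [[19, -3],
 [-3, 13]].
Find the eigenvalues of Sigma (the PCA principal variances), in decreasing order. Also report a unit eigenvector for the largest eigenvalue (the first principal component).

Step 1 — characteristic polynomial of 2×2 Sigma:
  det(Sigma - λI) = λ² - trace · λ + det = 0.
  trace = 19 + 13 = 32, det = 19·13 - (-3)² = 238.
Step 2 — discriminant:
  Δ = trace² - 4·det = 1024 - 952 = 72.
Step 3 — eigenvalues:
  λ = (trace ± √Δ)/2 = (32 ± 8.4853)/2,
  λ_1 = 20.2426,  λ_2 = 11.7574.

Step 4 — unit eigenvector for λ_1: solve (Sigma - λ_1 I)v = 0. First row:
  (19 - 20.2426)·v_x + (-3)·v_y = 0, i.e. (-1.2426)·v_x + (-3)·v_y = 0,
  so v ∝ (b, λ_1 - a) = (-3, 1.2426); multiply by -1 so the first entry is positive: u = (3, -1.2426).
  ||u|| = √((3)² + (-1.2426)²) = √(10.5442) ≈ 3.2472,
  v_1 = u/||u|| ≈ (0.9239, -0.3827) (||v_1|| = 1).

λ_1 = 20.2426,  λ_2 = 11.7574;  v_1 ≈ (0.9239, -0.3827)


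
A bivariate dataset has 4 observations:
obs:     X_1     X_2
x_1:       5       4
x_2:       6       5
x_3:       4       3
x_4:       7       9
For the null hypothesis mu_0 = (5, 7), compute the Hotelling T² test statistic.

Step 1 — sample mean vector:
  mean(X_1) = (5 + 6 + 4 + 7) / 4 = 22/4 = 5.5
  mean(X_2) = (4 + 5 + 3 + 9) / 4 = 21/4 = 5.25
  x̄ = (5.5, 5.25),  deviation x̄ - mu_0 = (5.5, 5.25) - (5, 7) = (0.5, -1.75).

Step 2 — sample covariance matrix, S[i,j] = (1/(n-1)) · Σ_k (x_{k,i} - mean_i) · (x_{k,j} - mean_j), divisor n-1 = 3:
  S[X_1,X_1] = ((-0.5)·(-0.5) + (0.5)·(0.5) + (-1.5)·(-1.5) + (1.5)·(1.5)) / 3 = 5/3 = 1.6667
  S[X_1,X_2] = ((-0.5)·(-1.25) + (0.5)·(-0.25) + (-1.5)·(-2.25) + (1.5)·(3.75)) / 3 = 9.5/3 = 3.1667
  S[X_2,X_2] = ((-1.25)·(-1.25) + (-0.25)·(-0.25) + (-2.25)·(-2.25) + (3.75)·(3.75)) / 3 = 20.75/3 = 6.9167
  S = [[1.6667, 3.1667],
 [3.1667, 6.9167]].

Step 3 — invert S. det(S) = 1.6667·6.9167 - (3.1667)² = 1.5.
  S^{-1} = (1/det) · [[d, -b], [-b, a]] = [[4.6111, -2.1111],
 [-2.1111, 1.1111]].

Step 4 — quadratic form (x̄ - mu_0)^T · S^{-1} · (x̄ - mu_0):
  S^{-1} · (x̄ - mu_0) = (6, -3),
  (x̄ - mu_0)^T · [...] = (0.5)·(6) + (-1.75)·(-3) = 8.25.

Step 5 — scale by n: T² = 4 · 8.25 = 33.

T² ≈ 33


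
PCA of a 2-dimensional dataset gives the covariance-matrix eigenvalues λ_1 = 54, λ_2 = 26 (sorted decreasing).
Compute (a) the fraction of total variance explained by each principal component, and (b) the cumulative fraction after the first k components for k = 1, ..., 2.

Step 1 — total variance = trace(Sigma) = Σ λ_i = 54 + 26 = 80.

Step 2 — fraction explained by component i = λ_i / Σ λ:
  PC1: 54/80 = 0.675
  PC2: 26/80 = 0.325

Step 3 — cumulative fraction after k components = (λ_1 + ... + λ_k) / Σ λ:
  k = 1: 54/80 = 0.675
  k = 2: (54 + 26)/80 = 80/80 = 1

Summary (fraction, with percent):

explained: PC1 0.675 (67.5%), PC2 0.325 (32.5%);  cumulative: 0.675, 1


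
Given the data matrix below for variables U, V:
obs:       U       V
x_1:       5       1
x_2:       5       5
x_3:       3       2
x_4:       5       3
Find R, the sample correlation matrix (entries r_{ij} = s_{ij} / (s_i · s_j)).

Step 1 — column means:
  mean(U) = (5 + 5 + 3 + 5) / 4 = 18/4 = 4.5
  mean(V) = (1 + 5 + 2 + 3) / 4 = 11/4 = 2.75

Step 2 — sample variances and covariances s[i,j] = (1/(n-1)) · Σ_k (x_{k,i} - mean_i) · (x_{k,j} - mean_j), with n-1 = 3:
  s[U,U] = ((0.5)·(0.5) + (0.5)·(0.5) + (-1.5)·(-1.5) + (0.5)·(0.5)) / 3 = 3/3 = 1
  s[U,V] = ((0.5)·(-1.75) + (0.5)·(2.25) + (-1.5)·(-0.75) + (0.5)·(0.25)) / 3 = 1.5/3 = 0.5
  s[V,V] = ((-1.75)·(-1.75) + (2.25)·(2.25) + (-0.75)·(-0.75) + (0.25)·(0.25)) / 3 = 8.75/3 = 2.9167
  Sample standard deviations s_i = √(s[i,i]):
  s(U) = √(1) = 1
  s(V) = √(2.9167) = 1.7078

Step 3 — r_{ij} = s_{ij} / (s_i · s_j):
  r[U,U] = 1 (diagonal).
  r[U,V] = 0.5 / (1 · 1.7078) = 0.5 / 1.7078 = 0.2928
  r[V,V] = 1 (diagonal).

R is symmetric with unit diagonal. Assembling:

R = [[1, 0.2928],
 [0.2928, 1]]


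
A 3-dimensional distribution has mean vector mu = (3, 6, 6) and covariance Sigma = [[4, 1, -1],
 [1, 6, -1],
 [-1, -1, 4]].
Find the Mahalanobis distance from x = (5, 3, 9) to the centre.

Step 1 — centre the observation: (x - mu) = (2, -3, 3).

Step 2 — invert Sigma (cofactor / det for 3×3, or solve directly):
  Sigma^{-1} = [[0.2738, -0.0357, 0.0595],
 [-0.0357, 0.1786, 0.0357],
 [0.0595, 0.0357, 0.2738]].

Step 3 — form the quadratic (x - mu)^T · Sigma^{-1} · (x - mu):
  Sigma^{-1} · (x - mu) = (0.8333, -0.5, 0.8333).
  (x - mu)^T · [Sigma^{-1} · (x - mu)] = (2)·(0.8333) + (-3)·(-0.5) + (3)·(0.8333) = 5.6667.

Step 4 — take square root: d = √(5.6667) ≈ 2.3805.

d(x, mu) = √(5.6667) ≈ 2.3805


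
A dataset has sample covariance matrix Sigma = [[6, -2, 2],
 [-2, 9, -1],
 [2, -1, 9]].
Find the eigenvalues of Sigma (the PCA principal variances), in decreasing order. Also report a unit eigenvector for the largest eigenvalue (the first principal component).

Step 1 — characteristic polynomial p(λ) = det(λI - Sigma) = λ³ - tr·λ² + c_1·λ - det, where tr = trace, c_1 = sum of the principal 2×2 minors, det = det(Sigma):
  tr = 6 + 9 + 9 = 24,
  c_1 = (6·9 - (-2)²) + (6·9 - (2)²) + (9·9 - (-1)²) = 50 + 50 + 80 = 180,
  det = 6·(9·9 - (-1)²) - (-2)·((-2)·9 - (-1)·(2)) + (2)·((-2)·(-1) - 9·(2)) = 6·(80) - (-2)·(-16) + (2)·(-16) = 416.
  So p(λ) = λ³ - 24λ² + 180λ - 416.
Step 2 — look for an integer root (rational root theorem: any rational root is an integer divisor of 416). Testing λ = 8:
  p(8) = 512 - 1536 + 1440 - 416 = 0  ✓
  Dividing out (λ - 8): p(λ) = (λ - 8)(λ² - 16λ + 52).
Step 3 — remaining eigenvalues from the quadratic λ² - 16λ + 52 = 0:
  Δ = 16² - 4·52 = 256 - 208 = 48,  λ = (16 ± √48)/2 = (16 ± 6.9282)/2 ≈ 11.4641 or 4.5359.
  Sorted: λ_1 = 11.4641,  λ_2 = 8,  λ_3 = 4.5359  (check: sum = 24 = tr ✓).

Step 4 — unit eigenvector for λ_1 ≈ 11.4641: v spans the null space of (Sigma - λ_1 I), whose rows are
  r_1 = (-5.4641, -2, 2),  r_2 = (-2, -2.4641, -1),  r_3 = (2, -1, -2.4641).
  v is orthogonal to every row, so take v ∝ r_1 × r_2 = ((-2)·(-1) - (2)·(-2.4641), (2)·(-2) - (-5.4641)·(-1), (-5.4641)·(-2.4641) - (-2)·(-2)) ≈ (6.9282, -9.4641, 9.4641).
  Let u = (6.9282, -9.4641, 9.4641).
  ||u|| = √((6.9282)² + (-9.4641)² + (9.4641)²) = √(227.1384) ≈ 15.0711,  v_1 = u/||u|| ≈ (0.4597, -0.628, 0.628) (||v_1|| = 1).

λ_1 = 11.4641,  λ_2 = 8,  λ_3 = 4.5359;  v_1 ≈ (0.4597, -0.628, 0.628)


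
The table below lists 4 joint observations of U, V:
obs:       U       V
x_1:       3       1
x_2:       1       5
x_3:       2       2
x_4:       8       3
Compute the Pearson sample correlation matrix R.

Step 1 — column means:
  mean(U) = (3 + 1 + 2 + 8) / 4 = 14/4 = 3.5
  mean(V) = (1 + 5 + 2 + 3) / 4 = 11/4 = 2.75

Step 2 — sample variances and covariances s[i,j] = (1/(n-1)) · Σ_k (x_{k,i} - mean_i) · (x_{k,j} - mean_j), with n-1 = 3:
  s[U,U] = ((-0.5)·(-0.5) + (-2.5)·(-2.5) + (-1.5)·(-1.5) + (4.5)·(4.5)) / 3 = 29/3 = 9.6667
  s[U,V] = ((-0.5)·(-1.75) + (-2.5)·(2.25) + (-1.5)·(-0.75) + (4.5)·(0.25)) / 3 = -2.5/3 = -0.8333
  s[V,V] = ((-1.75)·(-1.75) + (2.25)·(2.25) + (-0.75)·(-0.75) + (0.25)·(0.25)) / 3 = 8.75/3 = 2.9167
  Sample standard deviations s_i = √(s[i,i]):
  s(U) = √(9.6667) = 3.1091
  s(V) = √(2.9167) = 1.7078

Step 3 — r_{ij} = s_{ij} / (s_i · s_j):
  r[U,U] = 1 (diagonal).
  r[U,V] = -0.8333 / (3.1091 · 1.7078) = -0.8333 / 5.3098 = -0.1569
  r[V,V] = 1 (diagonal).

R is symmetric with unit diagonal. Assembling:

R = [[1, -0.1569],
 [-0.1569, 1]]


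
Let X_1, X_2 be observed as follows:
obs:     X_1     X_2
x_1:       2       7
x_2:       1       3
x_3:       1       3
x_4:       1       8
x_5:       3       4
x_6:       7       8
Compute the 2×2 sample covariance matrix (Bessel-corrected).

Step 1 — column means:
  mean(X_1) = (2 + 1 + 1 + 1 + 3 + 7) / 6 = 15/6 = 2.5
  mean(X_2) = (7 + 3 + 3 + 8 + 4 + 8) / 6 = 33/6 = 5.5

Step 2 — sample covariance S[i,j] = (1/(n-1)) · Σ_k (x_{k,i} - mean_i) · (x_{k,j} - mean_j), with n-1 = 5.
  S[X_1,X_1] = ((-0.5)·(-0.5) + (-1.5)·(-1.5) + (-1.5)·(-1.5) + (-1.5)·(-1.5) + (0.5)·(0.5) + (4.5)·(4.5)) / 5 = 27.5/5 = 5.5
  S[X_1,X_2] = ((-0.5)·(1.5) + (-1.5)·(-2.5) + (-1.5)·(-2.5) + (-1.5)·(2.5) + (0.5)·(-1.5) + (4.5)·(2.5)) / 5 = 13.5/5 = 2.7
  S[X_2,X_2] = ((1.5)·(1.5) + (-2.5)·(-2.5) + (-2.5)·(-2.5) + (2.5)·(2.5) + (-1.5)·(-1.5) + (2.5)·(2.5)) / 5 = 29.5/5 = 5.9

S is symmetric (S[j,i] = S[i,j]). Assembling:

S = [[5.5, 2.7],
 [2.7, 5.9]]


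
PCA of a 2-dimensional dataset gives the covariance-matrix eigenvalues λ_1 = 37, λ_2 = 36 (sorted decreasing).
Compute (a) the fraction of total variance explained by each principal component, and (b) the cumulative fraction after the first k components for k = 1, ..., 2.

Step 1 — total variance = trace(Sigma) = Σ λ_i = 37 + 36 = 73.

Step 2 — fraction explained by component i = λ_i / Σ λ:
  PC1: 37/73 = 0.5068
  PC2: 36/73 = 0.4932

Step 3 — cumulative fraction after k components = (λ_1 + ... + λ_k) / Σ λ:
  k = 1: 37/73 = 0.5068
  k = 2: (37 + 36)/73 = 73/73 = 1

Summary (fraction, with percent):

explained: PC1 0.5068 (50.68%), PC2 0.4932 (49.32%);  cumulative: 0.5068, 1


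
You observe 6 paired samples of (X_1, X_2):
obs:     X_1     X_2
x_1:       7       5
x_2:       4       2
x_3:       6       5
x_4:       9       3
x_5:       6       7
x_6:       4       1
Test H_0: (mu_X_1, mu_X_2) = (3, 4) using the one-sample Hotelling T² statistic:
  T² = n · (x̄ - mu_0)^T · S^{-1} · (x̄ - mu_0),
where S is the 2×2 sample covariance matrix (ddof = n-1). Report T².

Step 1 — sample mean vector:
  mean(X_1) = (7 + 4 + 6 + 9 + 6 + 4) / 6 = 36/6 = 6
  mean(X_2) = (5 + 2 + 5 + 3 + 7 + 1) / 6 = 23/6 = 3.8333
  x̄ = (6, 3.8333),  deviation x̄ - mu_0 = (6, 3.8333) - (3, 4) = (3, -0.1667).

Step 2 — sample covariance matrix, S[i,j] = (1/(n-1)) · Σ_k (x_{k,i} - mean_i) · (x_{k,j} - mean_j), divisor n-1 = 5:
  S[X_1,X_1] = ((1)·(1) + (-2)·(-2) + (0)·(0) + (3)·(3) + (0)·(0) + (-2)·(-2)) / 5 = 18/5 = 3.6
  S[X_1,X_2] = ((1)·(1.1667) + (-2)·(-1.8333) + (0)·(1.1667) + (3)·(-0.8333) + (0)·(3.1667) + (-2)·(-2.8333)) / 5 = 8/5 = 1.6
  S[X_2,X_2] = ((1.1667)·(1.1667) + (-1.8333)·(-1.8333) + (1.1667)·(1.1667) + (-0.8333)·(-0.8333) + (3.1667)·(3.1667) + (-2.8333)·(-2.8333)) / 5 = 24.8333/5 = 4.9667
  S = [[3.6, 1.6],
 [1.6, 4.9667]].

Step 3 — invert S. det(S) = 3.6·4.9667 - (1.6)² = 15.32.
  S^{-1} = (1/det) · [[d, -b], [-b, a]] = [[0.3242, -0.1044],
 [-0.1044, 0.235]].

Step 4 — quadratic form (x̄ - mu_0)^T · S^{-1} · (x̄ - mu_0):
  S^{-1} · (x̄ - mu_0) = (0.99, -0.3525),
  (x̄ - mu_0)^T · [...] = (3)·(0.99) + (-0.1667)·(-0.3525) = 3.0287.

Step 5 — scale by n: T² = 6 · 3.0287 = 18.1723.

T² ≈ 18.1723


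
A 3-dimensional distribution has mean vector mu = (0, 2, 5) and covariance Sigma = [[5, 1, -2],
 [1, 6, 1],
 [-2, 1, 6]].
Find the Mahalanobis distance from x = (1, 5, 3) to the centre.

Step 1 — centre the observation: (x - mu) = (1, 3, -2).

Step 2 — invert Sigma (cofactor / det for 3×3, or solve directly):
  Sigma^{-1} = [[0.2482, -0.0567, 0.0922],
 [-0.0567, 0.1844, -0.0496],
 [0.0922, -0.0496, 0.2057]].

Step 3 — form the quadratic (x - mu)^T · Sigma^{-1} · (x - mu):
  Sigma^{-1} · (x - mu) = (-0.1064, 0.5957, -0.4681).
  (x - mu)^T · [Sigma^{-1} · (x - mu)] = (1)·(-0.1064) + (3)·(0.5957) + (-2)·(-0.4681) = 2.617.

Step 4 — take square root: d = √(2.617) ≈ 1.6177.

d(x, mu) = √(2.617) ≈ 1.6177


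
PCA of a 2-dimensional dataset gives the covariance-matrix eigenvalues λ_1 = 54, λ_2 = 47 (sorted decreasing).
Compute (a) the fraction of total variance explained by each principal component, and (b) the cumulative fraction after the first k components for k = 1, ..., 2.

Step 1 — total variance = trace(Sigma) = Σ λ_i = 54 + 47 = 101.

Step 2 — fraction explained by component i = λ_i / Σ λ:
  PC1: 54/101 = 0.5347
  PC2: 47/101 = 0.4653

Step 3 — cumulative fraction after k components = (λ_1 + ... + λ_k) / Σ λ:
  k = 1: 54/101 = 0.5347
  k = 2: (54 + 47)/101 = 101/101 = 1

Summary (fraction, with percent):

explained: PC1 0.5347 (53.47%), PC2 0.4653 (46.53%);  cumulative: 0.5347, 1


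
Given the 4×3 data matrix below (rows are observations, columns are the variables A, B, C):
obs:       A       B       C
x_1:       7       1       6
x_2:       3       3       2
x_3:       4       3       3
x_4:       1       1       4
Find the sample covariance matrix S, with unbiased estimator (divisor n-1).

Step 1 — column means:
  mean(A) = (7 + 3 + 4 + 1) / 4 = 15/4 = 3.75
  mean(B) = (1 + 3 + 3 + 1) / 4 = 8/4 = 2
  mean(C) = (6 + 2 + 3 + 4) / 4 = 15/4 = 3.75

Step 2 — sample covariance S[i,j] = (1/(n-1)) · Σ_k (x_{k,i} - mean_i) · (x_{k,j} - mean_j), with n-1 = 3.
  S[A,A] = ((3.25)·(3.25) + (-0.75)·(-0.75) + (0.25)·(0.25) + (-2.75)·(-2.75)) / 3 = 18.75/3 = 6.25
  S[A,B] = ((3.25)·(-1) + (-0.75)·(1) + (0.25)·(1) + (-2.75)·(-1)) / 3 = -1/3 = -0.3333
  S[A,C] = ((3.25)·(2.25) + (-0.75)·(-1.75) + (0.25)·(-0.75) + (-2.75)·(0.25)) / 3 = 7.75/3 = 2.5833
  S[B,B] = ((-1)·(-1) + (1)·(1) + (1)·(1) + (-1)·(-1)) / 3 = 4/3 = 1.3333
  S[B,C] = ((-1)·(2.25) + (1)·(-1.75) + (1)·(-0.75) + (-1)·(0.25)) / 3 = -5/3 = -1.6667
  S[C,C] = ((2.25)·(2.25) + (-1.75)·(-1.75) + (-0.75)·(-0.75) + (0.25)·(0.25)) / 3 = 8.75/3 = 2.9167

S is symmetric (S[j,i] = S[i,j]). Assembling:

S = [[6.25, -0.3333, 2.5833],
 [-0.3333, 1.3333, -1.6667],
 [2.5833, -1.6667, 2.9167]]


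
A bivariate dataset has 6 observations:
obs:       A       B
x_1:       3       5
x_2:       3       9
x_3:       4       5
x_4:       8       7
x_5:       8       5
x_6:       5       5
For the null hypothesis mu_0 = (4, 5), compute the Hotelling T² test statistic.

Step 1 — sample mean vector:
  mean(A) = (3 + 3 + 4 + 8 + 8 + 5) / 6 = 31/6 = 5.1667
  mean(B) = (5 + 9 + 5 + 7 + 5 + 5) / 6 = 36/6 = 6
  x̄ = (5.1667, 6),  deviation x̄ - mu_0 = (5.1667, 6) - (4, 5) = (1.1667, 1).

Step 2 — sample covariance matrix, S[i,j] = (1/(n-1)) · Σ_k (x_{k,i} - mean_i) · (x_{k,j} - mean_j), divisor n-1 = 5:
  S[A,A] = ((-2.1667)·(-2.1667) + (-2.1667)·(-2.1667) + (-1.1667)·(-1.1667) + (2.8333)·(2.8333) + (2.8333)·(2.8333) + (-0.1667)·(-0.1667)) / 5 = 26.8333/5 = 5.3667
  S[A,B] = ((-2.1667)·(-1) + (-2.1667)·(3) + (-1.1667)·(-1) + (2.8333)·(1) + (2.8333)·(-1) + (-0.1667)·(-1)) / 5 = -3/5 = -0.6
  S[B,B] = ((-1)·(-1) + (3)·(3) + (-1)·(-1) + (1)·(1) + (-1)·(-1) + (-1)·(-1)) / 5 = 14/5 = 2.8
  S = [[5.3667, -0.6],
 [-0.6, 2.8]].

Step 3 — invert S. det(S) = 5.3667·2.8 - (-0.6)² = 14.6667.
  S^{-1} = (1/det) · [[d, -b], [-b, a]] = [[0.1909, 0.0409],
 [0.0409, 0.3659]].

Step 4 — quadratic form (x̄ - mu_0)^T · S^{-1} · (x̄ - mu_0):
  S^{-1} · (x̄ - mu_0) = (0.2636, 0.4136),
  (x̄ - mu_0)^T · [...] = (1.1667)·(0.2636) + (1)·(0.4136) = 0.7212.

Step 5 — scale by n: T² = 6 · 0.7212 = 4.3273.

T² ≈ 4.3273


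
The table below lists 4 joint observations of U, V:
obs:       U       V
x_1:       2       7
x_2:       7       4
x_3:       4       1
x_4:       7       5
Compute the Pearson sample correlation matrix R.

Step 1 — column means:
  mean(U) = (2 + 7 + 4 + 7) / 4 = 20/4 = 5
  mean(V) = (7 + 4 + 1 + 5) / 4 = 17/4 = 4.25

Step 2 — sample variances and covariances s[i,j] = (1/(n-1)) · Σ_k (x_{k,i} - mean_i) · (x_{k,j} - mean_j), with n-1 = 3:
  s[U,U] = ((-3)·(-3) + (2)·(2) + (-1)·(-1) + (2)·(2)) / 3 = 18/3 = 6
  s[U,V] = ((-3)·(2.75) + (2)·(-0.25) + (-1)·(-3.25) + (2)·(0.75)) / 3 = -4/3 = -1.3333
  s[V,V] = ((2.75)·(2.75) + (-0.25)·(-0.25) + (-3.25)·(-3.25) + (0.75)·(0.75)) / 3 = 18.75/3 = 6.25
  Sample standard deviations s_i = √(s[i,i]):
  s(U) = √(6) = 2.4495
  s(V) = √(6.25) = 2.5

Step 3 — r_{ij} = s_{ij} / (s_i · s_j):
  r[U,U] = 1 (diagonal).
  r[U,V] = -1.3333 / (2.4495 · 2.5) = -1.3333 / 6.1237 = -0.2177
  r[V,V] = 1 (diagonal).

R is symmetric with unit diagonal. Assembling:

R = [[1, -0.2177],
 [-0.2177, 1]]


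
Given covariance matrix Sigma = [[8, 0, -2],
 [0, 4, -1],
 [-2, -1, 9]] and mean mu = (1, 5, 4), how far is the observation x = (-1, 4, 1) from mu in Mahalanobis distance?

Step 1 — centre the observation: (x - mu) = (-2, -1, -3).

Step 2 — invert Sigma (cofactor / det for 3×3, or solve directly):
  Sigma^{-1} = [[0.1326, 0.0076, 0.0303],
 [0.0076, 0.2576, 0.0303],
 [0.0303, 0.0303, 0.1212]].

Step 3 — form the quadratic (x - mu)^T · Sigma^{-1} · (x - mu):
  Sigma^{-1} · (x - mu) = (-0.3636, -0.3636, -0.4545).
  (x - mu)^T · [Sigma^{-1} · (x - mu)] = (-2)·(-0.3636) + (-1)·(-0.3636) + (-3)·(-0.4545) = 2.4545.

Step 4 — take square root: d = √(2.4545) ≈ 1.5667.

d(x, mu) = √(2.4545) ≈ 1.5667


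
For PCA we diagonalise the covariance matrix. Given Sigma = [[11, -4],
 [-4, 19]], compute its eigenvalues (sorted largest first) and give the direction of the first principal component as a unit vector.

Step 1 — characteristic polynomial of 2×2 Sigma:
  det(Sigma - λI) = λ² - trace · λ + det = 0.
  trace = 11 + 19 = 30, det = 11·19 - (-4)² = 193.
Step 2 — discriminant:
  Δ = trace² - 4·det = 900 - 772 = 128.
Step 3 — eigenvalues:
  λ = (trace ± √Δ)/2 = (30 ± 11.3137)/2,
  λ_1 = 20.6569,  λ_2 = 9.3431.

Step 4 — unit eigenvector for λ_1: solve (Sigma - λ_1 I)v = 0. First row:
  (11 - 20.6569)·v_x + (-4)·v_y = 0, i.e. (-9.6569)·v_x + (-4)·v_y = 0,
  so v ∝ (b, λ_1 - a) = (-4, 9.6569); multiply by -1 so the first entry is positive: u = (4, -9.6569).
  ||u|| = √((4)² + (-9.6569)²) = √(109.2548) ≈ 10.4525,
  v_1 = u/||u|| ≈ (0.3827, -0.9239) (||v_1|| = 1).

λ_1 = 20.6569,  λ_2 = 9.3431;  v_1 ≈ (0.3827, -0.9239)


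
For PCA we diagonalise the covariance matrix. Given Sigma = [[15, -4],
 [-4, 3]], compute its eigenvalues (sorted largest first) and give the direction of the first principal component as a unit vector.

Step 1 — characteristic polynomial of 2×2 Sigma:
  det(Sigma - λI) = λ² - trace · λ + det = 0.
  trace = 15 + 3 = 18, det = 15·3 - (-4)² = 29.
Step 2 — discriminant:
  Δ = trace² - 4·det = 324 - 116 = 208.
Step 3 — eigenvalues:
  λ = (trace ± √Δ)/2 = (18 ± 14.4222)/2,
  λ_1 = 16.2111,  λ_2 = 1.7889.

Step 4 — unit eigenvector for λ_1: solve (Sigma - λ_1 I)v = 0. First row:
  (15 - 16.2111)·v_x + (-4)·v_y = 0, i.e. (-1.2111)·v_x + (-4)·v_y = 0,
  so v ∝ (b, λ_1 - a) = (-4, 1.2111); multiply by -1 so the first entry is positive: u = (4, -1.2111).
  ||u|| = √((4)² + (-1.2111)²) = √(17.4668) ≈ 4.1793,
  v_1 = u/||u|| ≈ (0.9571, -0.2898) (||v_1|| = 1).

λ_1 = 16.2111,  λ_2 = 1.7889;  v_1 ≈ (0.9571, -0.2898)


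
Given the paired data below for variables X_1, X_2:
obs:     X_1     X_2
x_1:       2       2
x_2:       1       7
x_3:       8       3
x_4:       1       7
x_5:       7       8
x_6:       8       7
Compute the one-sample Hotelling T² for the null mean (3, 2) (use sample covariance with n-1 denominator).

Step 1 — sample mean vector:
  mean(X_1) = (2 + 1 + 8 + 1 + 7 + 8) / 6 = 27/6 = 4.5
  mean(X_2) = (2 + 7 + 3 + 7 + 8 + 7) / 6 = 34/6 = 5.6667
  x̄ = (4.5, 5.6667),  deviation x̄ - mu_0 = (4.5, 5.6667) - (3, 2) = (1.5, 3.6667).

Step 2 — sample covariance matrix, S[i,j] = (1/(n-1)) · Σ_k (x_{k,i} - mean_i) · (x_{k,j} - mean_j), divisor n-1 = 5:
  S[X_1,X_1] = ((-2.5)·(-2.5) + (-3.5)·(-3.5) + (3.5)·(3.5) + (-3.5)·(-3.5) + (2.5)·(2.5) + (3.5)·(3.5)) / 5 = 61.5/5 = 12.3
  S[X_1,X_2] = ((-2.5)·(-3.6667) + (-3.5)·(1.3333) + (3.5)·(-2.6667) + (-3.5)·(1.3333) + (2.5)·(2.3333) + (3.5)·(1.3333)) / 5 = 1/5 = 0.2
  S[X_2,X_2] = ((-3.6667)·(-3.6667) + (1.3333)·(1.3333) + (-2.6667)·(-2.6667) + (1.3333)·(1.3333) + (2.3333)·(2.3333) + (1.3333)·(1.3333)) / 5 = 31.3333/5 = 6.2667
  S = [[12.3, 0.2],
 [0.2, 6.2667]].

Step 3 — invert S. det(S) = 12.3·6.2667 - (0.2)² = 77.04.
  S^{-1} = (1/det) · [[d, -b], [-b, a]] = [[0.0813, -0.0026],
 [-0.0026, 0.1597]].

Step 4 — quadratic form (x̄ - mu_0)^T · S^{-1} · (x̄ - mu_0):
  S^{-1} · (x̄ - mu_0) = (0.1125, 0.5815),
  (x̄ - mu_0)^T · [...] = (1.5)·(0.1125) + (3.6667)·(0.5815) = 2.301.

Step 5 — scale by n: T² = 6 · 2.301 = 13.8058.

T² ≈ 13.8058


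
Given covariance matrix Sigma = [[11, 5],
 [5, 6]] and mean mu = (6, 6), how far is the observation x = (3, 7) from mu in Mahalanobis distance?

Step 1 — centre the observation: (x - mu) = (-3, 1).

Step 2 — invert Sigma. det(Sigma) = 11·6 - (5)² = 41.
  Sigma^{-1} = (1/det) · [[d, -b], [-b, a]] = [[0.1463, -0.122],
 [-0.122, 0.2683]].

Step 3 — form the quadratic (x - mu)^T · Sigma^{-1} · (x - mu):
  Sigma^{-1} · (x - mu) = (-0.561, 0.6341).
  (x - mu)^T · [Sigma^{-1} · (x - mu)] = (-3)·(-0.561) + (1)·(0.6341) = 2.3171.

Step 4 — take square root: d = √(2.3171) ≈ 1.5222.

d(x, mu) = √(2.3171) ≈ 1.5222


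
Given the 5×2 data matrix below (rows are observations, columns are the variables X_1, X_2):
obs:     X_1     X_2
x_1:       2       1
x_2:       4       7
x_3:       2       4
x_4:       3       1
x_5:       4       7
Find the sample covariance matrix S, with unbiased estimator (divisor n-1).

Step 1 — column means:
  mean(X_1) = (2 + 4 + 2 + 3 + 4) / 5 = 15/5 = 3
  mean(X_2) = (1 + 7 + 4 + 1 + 7) / 5 = 20/5 = 4

Step 2 — sample covariance S[i,j] = (1/(n-1)) · Σ_k (x_{k,i} - mean_i) · (x_{k,j} - mean_j), with n-1 = 4.
  S[X_1,X_1] = ((-1)·(-1) + (1)·(1) + (-1)·(-1) + (0)·(0) + (1)·(1)) / 4 = 4/4 = 1
  S[X_1,X_2] = ((-1)·(-3) + (1)·(3) + (-1)·(0) + (0)·(-3) + (1)·(3)) / 4 = 9/4 = 2.25
  S[X_2,X_2] = ((-3)·(-3) + (3)·(3) + (0)·(0) + (-3)·(-3) + (3)·(3)) / 4 = 36/4 = 9

S is symmetric (S[j,i] = S[i,j]). Assembling:

S = [[1, 2.25],
 [2.25, 9]]


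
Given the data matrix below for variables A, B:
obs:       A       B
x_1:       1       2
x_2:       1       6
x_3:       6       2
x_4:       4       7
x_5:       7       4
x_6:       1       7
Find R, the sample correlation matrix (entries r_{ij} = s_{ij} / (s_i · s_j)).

Step 1 — column means:
  mean(A) = (1 + 1 + 6 + 4 + 7 + 1) / 6 = 20/6 = 3.3333
  mean(B) = (2 + 6 + 2 + 7 + 4 + 7) / 6 = 28/6 = 4.6667

Step 2 — sample variances and covariances s[i,j] = (1/(n-1)) · Σ_k (x_{k,i} - mean_i) · (x_{k,j} - mean_j), with n-1 = 5:
  s[A,A] = ((-2.3333)·(-2.3333) + (-2.3333)·(-2.3333) + (2.6667)·(2.6667) + (0.6667)·(0.6667) + (3.6667)·(3.6667) + (-2.3333)·(-2.3333)) / 5 = 37.3333/5 = 7.4667
  s[A,B] = ((-2.3333)·(-2.6667) + (-2.3333)·(1.3333) + (2.6667)·(-2.6667) + (0.6667)·(2.3333) + (3.6667)·(-0.6667) + (-2.3333)·(2.3333)) / 5 = -10.3333/5 = -2.0667
  s[B,B] = ((-2.6667)·(-2.6667) + (1.3333)·(1.3333) + (-2.6667)·(-2.6667) + (2.3333)·(2.3333) + (-0.6667)·(-0.6667) + (2.3333)·(2.3333)) / 5 = 27.3333/5 = 5.4667
  Sample standard deviations s_i = √(s[i,i]):
  s(A) = √(7.4667) = 2.7325
  s(B) = √(5.4667) = 2.3381

Step 3 — r_{ij} = s_{ij} / (s_i · s_j):
  r[A,A] = 1 (diagonal).
  r[A,B] = -2.0667 / (2.7325 · 2.3381) = -2.0667 / 6.3889 = -0.3235
  r[B,B] = 1 (diagonal).

R is symmetric with unit diagonal. Assembling:

R = [[1, -0.3235],
 [-0.3235, 1]]


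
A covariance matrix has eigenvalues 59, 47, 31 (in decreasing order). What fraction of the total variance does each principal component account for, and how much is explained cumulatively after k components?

Step 1 — total variance = trace(Sigma) = Σ λ_i = 59 + 47 + 31 = 137.

Step 2 — fraction explained by component i = λ_i / Σ λ:
  PC1: 59/137 = 0.4307
  PC2: 47/137 = 0.3431
  PC3: 31/137 = 0.2263

Step 3 — cumulative fraction after k components = (λ_1 + ... + λ_k) / Σ λ:
  k = 1: 59/137 = 0.4307
  k = 2: (59 + 47)/137 = 106/137 = 0.7737
  k = 3: (59 + 47 + 31)/137 = 137/137 = 1

Summary (fraction, with percent):

explained: PC1 0.4307 (43.07%), PC2 0.3431 (34.31%), PC3 0.2263 (22.63%);  cumulative: 0.4307, 0.7737, 1


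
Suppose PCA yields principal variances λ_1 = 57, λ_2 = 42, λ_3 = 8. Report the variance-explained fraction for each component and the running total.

Step 1 — total variance = trace(Sigma) = Σ λ_i = 57 + 42 + 8 = 107.

Step 2 — fraction explained by component i = λ_i / Σ λ:
  PC1: 57/107 = 0.5327
  PC2: 42/107 = 0.3925
  PC3: 8/107 = 0.0748

Step 3 — cumulative fraction after k components = (λ_1 + ... + λ_k) / Σ λ:
  k = 1: 57/107 = 0.5327
  k = 2: (57 + 42)/107 = 99/107 = 0.9252
  k = 3: (57 + 42 + 8)/107 = 107/107 = 1

Summary (fraction, with percent):

explained: PC1 0.5327 (53.27%), PC2 0.3925 (39.25%), PC3 0.0748 (7.48%);  cumulative: 0.5327, 0.9252, 1


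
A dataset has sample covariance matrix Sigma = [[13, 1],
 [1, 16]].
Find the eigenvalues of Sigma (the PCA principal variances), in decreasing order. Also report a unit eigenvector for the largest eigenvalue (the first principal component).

Step 1 — characteristic polynomial of 2×2 Sigma:
  det(Sigma - λI) = λ² - trace · λ + det = 0.
  trace = 13 + 16 = 29, det = 13·16 - (1)² = 207.
Step 2 — discriminant:
  Δ = trace² - 4·det = 841 - 828 = 13.
Step 3 — eigenvalues:
  λ = (trace ± √Δ)/2 = (29 ± 3.6056)/2,
  λ_1 = 16.3028,  λ_2 = 12.6972.

Step 4 — unit eigenvector for λ_1: solve (Sigma - λ_1 I)v = 0. First row:
  (13 - 16.3028)·v_x + (1)·v_y = 0, i.e. (-3.3028)·v_x + (1)·v_y = 0,
  so v ∝ (b, λ_1 - a) = (1, 3.3028) = u.
  ||u|| = √((1)² + (3.3028)²) = √(11.9083) ≈ 3.4508,
  v_1 = u/||u|| ≈ (0.2898, 0.9571) (||v_1|| = 1).

λ_1 = 16.3028,  λ_2 = 12.6972;  v_1 ≈ (0.2898, 0.9571)


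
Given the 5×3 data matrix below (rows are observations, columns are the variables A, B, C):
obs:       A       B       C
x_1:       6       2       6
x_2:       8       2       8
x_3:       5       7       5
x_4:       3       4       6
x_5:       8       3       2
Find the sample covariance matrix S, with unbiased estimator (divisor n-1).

Step 1 — column means:
  mean(A) = (6 + 8 + 5 + 3 + 8) / 5 = 30/5 = 6
  mean(B) = (2 + 2 + 7 + 4 + 3) / 5 = 18/5 = 3.6
  mean(C) = (6 + 8 + 5 + 6 + 2) / 5 = 27/5 = 5.4

Step 2 — sample covariance S[i,j] = (1/(n-1)) · Σ_k (x_{k,i} - mean_i) · (x_{k,j} - mean_j), with n-1 = 4.
  S[A,A] = ((0)·(0) + (2)·(2) + (-1)·(-1) + (-3)·(-3) + (2)·(2)) / 4 = 18/4 = 4.5
  S[A,B] = ((0)·(-1.6) + (2)·(-1.6) + (-1)·(3.4) + (-3)·(0.4) + (2)·(-0.6)) / 4 = -9/4 = -2.25
  S[A,C] = ((0)·(0.6) + (2)·(2.6) + (-1)·(-0.4) + (-3)·(0.6) + (2)·(-3.4)) / 4 = -3/4 = -0.75
  S[B,B] = ((-1.6)·(-1.6) + (-1.6)·(-1.6) + (3.4)·(3.4) + (0.4)·(0.4) + (-0.6)·(-0.6)) / 4 = 17.2/4 = 4.3
  S[B,C] = ((-1.6)·(0.6) + (-1.6)·(2.6) + (3.4)·(-0.4) + (0.4)·(0.6) + (-0.6)·(-3.4)) / 4 = -4.2/4 = -1.05
  S[C,C] = ((0.6)·(0.6) + (2.6)·(2.6) + (-0.4)·(-0.4) + (0.6)·(0.6) + (-3.4)·(-3.4)) / 4 = 19.2/4 = 4.8

S is symmetric (S[j,i] = S[i,j]). Assembling:

S = [[4.5, -2.25, -0.75],
 [-2.25, 4.3, -1.05],
 [-0.75, -1.05, 4.8]]


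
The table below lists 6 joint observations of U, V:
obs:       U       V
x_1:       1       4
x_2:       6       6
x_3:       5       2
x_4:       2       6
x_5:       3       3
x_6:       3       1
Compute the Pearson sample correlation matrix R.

Step 1 — column means:
  mean(U) = (1 + 6 + 5 + 2 + 3 + 3) / 6 = 20/6 = 3.3333
  mean(V) = (4 + 6 + 2 + 6 + 3 + 1) / 6 = 22/6 = 3.6667

Step 2 — sample variances and covariances s[i,j] = (1/(n-1)) · Σ_k (x_{k,i} - mean_i) · (x_{k,j} - mean_j), with n-1 = 5:
  s[U,U] = ((-2.3333)·(-2.3333) + (2.6667)·(2.6667) + (1.6667)·(1.6667) + (-1.3333)·(-1.3333) + (-0.3333)·(-0.3333) + (-0.3333)·(-0.3333)) / 5 = 17.3333/5 = 3.4667
  s[U,V] = ((-2.3333)·(0.3333) + (2.6667)·(2.3333) + (1.6667)·(-1.6667) + (-1.3333)·(2.3333) + (-0.3333)·(-0.6667) + (-0.3333)·(-2.6667)) / 5 = 0.6667/5 = 0.1333
  s[V,V] = ((0.3333)·(0.3333) + (2.3333)·(2.3333) + (-1.6667)·(-1.6667) + (2.3333)·(2.3333) + (-0.6667)·(-0.6667) + (-2.6667)·(-2.6667)) / 5 = 21.3333/5 = 4.2667
  Sample standard deviations s_i = √(s[i,i]):
  s(U) = √(3.4667) = 1.8619
  s(V) = √(4.2667) = 2.0656

Step 3 — r_{ij} = s_{ij} / (s_i · s_j):
  r[U,U] = 1 (diagonal).
  r[U,V] = 0.1333 / (1.8619 · 2.0656) = 0.1333 / 3.8459 = 0.0347
  r[V,V] = 1 (diagonal).

R is symmetric with unit diagonal. Assembling:

R = [[1, 0.0347],
 [0.0347, 1]]


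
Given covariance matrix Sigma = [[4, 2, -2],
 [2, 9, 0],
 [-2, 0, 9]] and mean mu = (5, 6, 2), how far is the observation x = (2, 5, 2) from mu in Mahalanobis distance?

Step 1 — centre the observation: (x - mu) = (-3, -1, 0).

Step 2 — invert Sigma (cofactor / det for 3×3, or solve directly):
  Sigma^{-1} = [[0.3214, -0.0714, 0.0714],
 [-0.0714, 0.127, -0.0159],
 [0.0714, -0.0159, 0.127]].

Step 3 — form the quadratic (x - mu)^T · Sigma^{-1} · (x - mu):
  Sigma^{-1} · (x - mu) = (-0.8929, 0.0873, -0.1984).
  (x - mu)^T · [Sigma^{-1} · (x - mu)] = (-3)·(-0.8929) + (-1)·(0.0873) + (0)·(-0.1984) = 2.5913.

Step 4 — take square root: d = √(2.5913) ≈ 1.6097.

d(x, mu) = √(2.5913) ≈ 1.6097


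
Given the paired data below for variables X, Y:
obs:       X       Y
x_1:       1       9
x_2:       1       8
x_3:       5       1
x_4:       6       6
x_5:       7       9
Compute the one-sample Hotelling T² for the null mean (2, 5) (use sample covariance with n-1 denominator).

Step 1 — sample mean vector:
  mean(X) = (1 + 1 + 5 + 6 + 7) / 5 = 20/5 = 4
  mean(Y) = (9 + 8 + 1 + 6 + 9) / 5 = 33/5 = 6.6
  x̄ = (4, 6.6),  deviation x̄ - mu_0 = (4, 6.6) - (2, 5) = (2, 1.6).

Step 2 — sample covariance matrix, S[i,j] = (1/(n-1)) · Σ_k (x_{k,i} - mean_i) · (x_{k,j} - mean_j), divisor n-1 = 4:
  S[X,X] = ((-3)·(-3) + (-3)·(-3) + (1)·(1) + (2)·(2) + (3)·(3)) / 4 = 32/4 = 8
  S[X,Y] = ((-3)·(2.4) + (-3)·(1.4) + (1)·(-5.6) + (2)·(-0.6) + (3)·(2.4)) / 4 = -11/4 = -2.75
  S[Y,Y] = ((2.4)·(2.4) + (1.4)·(1.4) + (-5.6)·(-5.6) + (-0.6)·(-0.6) + (2.4)·(2.4)) / 4 = 45.2/4 = 11.3
  S = [[8, -2.75],
 [-2.75, 11.3]].

Step 3 — invert S. det(S) = 8·11.3 - (-2.75)² = 82.8375.
  S^{-1} = (1/det) · [[d, -b], [-b, a]] = [[0.1364, 0.0332],
 [0.0332, 0.0966]].

Step 4 — quadratic form (x̄ - mu_0)^T · S^{-1} · (x̄ - mu_0):
  S^{-1} · (x̄ - mu_0) = (0.3259, 0.2209),
  (x̄ - mu_0)^T · [...] = (2)·(0.3259) + (1.6)·(0.2209) = 1.0053.

Step 5 — scale by n: T² = 5 · 1.0053 = 5.0267.

T² ≈ 5.0267


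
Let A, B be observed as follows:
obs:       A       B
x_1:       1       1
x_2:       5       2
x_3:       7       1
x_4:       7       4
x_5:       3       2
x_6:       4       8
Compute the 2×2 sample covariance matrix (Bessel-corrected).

Step 1 — column means:
  mean(A) = (1 + 5 + 7 + 7 + 3 + 4) / 6 = 27/6 = 4.5
  mean(B) = (1 + 2 + 1 + 4 + 2 + 8) / 6 = 18/6 = 3

Step 2 — sample covariance S[i,j] = (1/(n-1)) · Σ_k (x_{k,i} - mean_i) · (x_{k,j} - mean_j), with n-1 = 5.
  S[A,A] = ((-3.5)·(-3.5) + (0.5)·(0.5) + (2.5)·(2.5) + (2.5)·(2.5) + (-1.5)·(-1.5) + (-0.5)·(-0.5)) / 5 = 27.5/5 = 5.5
  S[A,B] = ((-3.5)·(-2) + (0.5)·(-1) + (2.5)·(-2) + (2.5)·(1) + (-1.5)·(-1) + (-0.5)·(5)) / 5 = 3/5 = 0.6
  S[B,B] = ((-2)·(-2) + (-1)·(-1) + (-2)·(-2) + (1)·(1) + (-1)·(-1) + (5)·(5)) / 5 = 36/5 = 7.2

S is symmetric (S[j,i] = S[i,j]). Assembling:

S = [[5.5, 0.6],
 [0.6, 7.2]]


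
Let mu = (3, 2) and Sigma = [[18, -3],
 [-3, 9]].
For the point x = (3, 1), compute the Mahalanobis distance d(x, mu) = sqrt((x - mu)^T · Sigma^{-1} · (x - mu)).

Step 1 — centre the observation: (x - mu) = (0, -1).

Step 2 — invert Sigma. det(Sigma) = 18·9 - (-3)² = 153.
  Sigma^{-1} = (1/det) · [[d, -b], [-b, a]] = [[0.0588, 0.0196],
 [0.0196, 0.1176]].

Step 3 — form the quadratic (x - mu)^T · Sigma^{-1} · (x - mu):
  Sigma^{-1} · (x - mu) = (-0.0196, -0.1176).
  (x - mu)^T · [Sigma^{-1} · (x - mu)] = (0)·(-0.0196) + (-1)·(-0.1176) = 0.1176.

Step 4 — take square root: d = √(0.1176) ≈ 0.343.

d(x, mu) = √(0.1176) ≈ 0.343


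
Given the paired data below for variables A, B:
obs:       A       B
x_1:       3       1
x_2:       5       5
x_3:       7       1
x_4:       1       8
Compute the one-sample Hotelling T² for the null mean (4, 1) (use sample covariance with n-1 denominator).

Step 1 — sample mean vector:
  mean(A) = (3 + 5 + 7 + 1) / 4 = 16/4 = 4
  mean(B) = (1 + 5 + 1 + 8) / 4 = 15/4 = 3.75
  x̄ = (4, 3.75),  deviation x̄ - mu_0 = (4, 3.75) - (4, 1) = (0, 2.75).

Step 2 — sample covariance matrix, S[i,j] = (1/(n-1)) · Σ_k (x_{k,i} - mean_i) · (x_{k,j} - mean_j), divisor n-1 = 3:
  S[A,A] = ((-1)·(-1) + (1)·(1) + (3)·(3) + (-3)·(-3)) / 3 = 20/3 = 6.6667
  S[A,B] = ((-1)·(-2.75) + (1)·(1.25) + (3)·(-2.75) + (-3)·(4.25)) / 3 = -17/3 = -5.6667
  S[B,B] = ((-2.75)·(-2.75) + (1.25)·(1.25) + (-2.75)·(-2.75) + (4.25)·(4.25)) / 3 = 34.75/3 = 11.5833
  S = [[6.6667, -5.6667],
 [-5.6667, 11.5833]].

Step 3 — invert S. det(S) = 6.6667·11.5833 - (-5.6667)² = 45.1111.
  S^{-1} = (1/det) · [[d, -b], [-b, a]] = [[0.2568, 0.1256],
 [0.1256, 0.1478]].

Step 4 — quadratic form (x̄ - mu_0)^T · S^{-1} · (x̄ - mu_0):
  S^{-1} · (x̄ - mu_0) = (0.3454, 0.4064),
  (x̄ - mu_0)^T · [...] = (0)·(0.3454) + (2.75)·(0.4064) = 1.1176.

Step 5 — scale by n: T² = 4 · 1.1176 = 4.4704.

T² ≈ 4.4704


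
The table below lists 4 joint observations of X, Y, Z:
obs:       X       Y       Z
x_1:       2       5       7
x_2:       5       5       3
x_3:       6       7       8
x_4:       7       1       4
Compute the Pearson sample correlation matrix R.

Step 1 — column means:
  mean(X) = (2 + 5 + 6 + 7) / 4 = 20/4 = 5
  mean(Y) = (5 + 5 + 7 + 1) / 4 = 18/4 = 4.5
  mean(Z) = (7 + 3 + 8 + 4) / 4 = 22/4 = 5.5

Step 2 — sample variances and covariances s[i,j] = (1/(n-1)) · Σ_k (x_{k,i} - mean_i) · (x_{k,j} - mean_j), with n-1 = 3:
  s[X,X] = ((-3)·(-3) + (0)·(0) + (1)·(1) + (2)·(2)) / 3 = 14/3 = 4.6667
  s[X,Y] = ((-3)·(0.5) + (0)·(0.5) + (1)·(2.5) + (2)·(-3.5)) / 3 = -6/3 = -2
  s[X,Z] = ((-3)·(1.5) + (0)·(-2.5) + (1)·(2.5) + (2)·(-1.5)) / 3 = -5/3 = -1.6667
  s[Y,Y] = ((0.5)·(0.5) + (0.5)·(0.5) + (2.5)·(2.5) + (-3.5)·(-3.5)) / 3 = 19/3 = 6.3333
  s[Y,Z] = ((0.5)·(1.5) + (0.5)·(-2.5) + (2.5)·(2.5) + (-3.5)·(-1.5)) / 3 = 11/3 = 3.6667
  s[Z,Z] = ((1.5)·(1.5) + (-2.5)·(-2.5) + (2.5)·(2.5) + (-1.5)·(-1.5)) / 3 = 17/3 = 5.6667
  Sample standard deviations s_i = √(s[i,i]):
  s(X) = √(4.6667) = 2.1602
  s(Y) = √(6.3333) = 2.5166
  s(Z) = √(5.6667) = 2.3805

Step 3 — r_{ij} = s_{ij} / (s_i · s_j):
  r[X,X] = 1 (diagonal).
  r[X,Y] = -2 / (2.1602 · 2.5166) = -2 / 5.4365 = -0.3679
  r[X,Z] = -1.6667 / (2.1602 · 2.3805) = -1.6667 / 5.1424 = -0.3241
  r[Y,Y] = 1 (diagonal).
  r[Y,Z] = 3.6667 / (2.5166 · 2.3805) = 3.6667 / 5.9907 = 0.6121
  r[Z,Z] = 1 (diagonal).

R is symmetric with unit diagonal. Assembling:

R = [[1, -0.3679, -0.3241],
 [-0.3679, 1, 0.6121],
 [-0.3241, 0.6121, 1]]


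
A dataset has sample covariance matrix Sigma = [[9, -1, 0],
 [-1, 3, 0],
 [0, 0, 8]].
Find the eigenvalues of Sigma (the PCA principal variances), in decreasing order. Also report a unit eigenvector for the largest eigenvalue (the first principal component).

Step 1 — characteristic polynomial p(λ) = det(λI - Sigma) = λ³ - tr·λ² + c_1·λ - det, where tr = trace, c_1 = sum of the principal 2×2 minors, det = det(Sigma):
  tr = 9 + 3 + 8 = 20,
  c_1 = (9·3 - (-1)²) + (9·8 - (0)²) + (3·8 - (0)²) = 26 + 72 + 24 = 122,
  det = 9·(3·8 - (0)²) - (-1)·((-1)·8 - (0)·(0)) + (0)·((-1)·(0) - 3·(0)) = 9·(24) - (-1)·(-8) + (0)·(0) = 208.
  So p(λ) = λ³ - 20λ² + 122λ - 208.
Step 2 — look for an integer root (rational root theorem: any rational root is an integer divisor of 208). Testing λ = 8:
  p(8) = 512 - 1280 + 976 - 208 = 0  ✓
  Dividing out (λ - 8): p(λ) = (λ - 8)(λ² - 12λ + 26).
Step 3 — remaining eigenvalues from the quadratic λ² - 12λ + 26 = 0:
  Δ = 12² - 4·26 = 144 - 104 = 40,  λ = (12 ± √40)/2 = (12 ± 6.3246)/2 ≈ 9.1623 or 2.8377.
  Sorted: λ_1 = 9.1623,  λ_2 = 8,  λ_3 = 2.8377  (check: sum = 20 = tr ✓).

Step 4 — unit eigenvector for λ_1 ≈ 9.1623: v spans the null space of (Sigma - λ_1 I), whose rows are
  r_1 = (-0.1623, -1, 0),  r_2 = (-1, -6.1623, 0),  r_3 = (0, 0, -1.1623).
  v is orthogonal to every row, so take v ∝ r_1 × r_3 = ((-1)·(-1.1623) - (0)·(0), (0)·(0) - (-0.1623)·(-1.1623), (-0.1623)·(0) - (-1)·(0)) ≈ (1.1623, -0.1886, 0).
  Let u = (1.1623, -0.1886, 0).
  ||u|| = √((1.1623)² + (-0.1886)² + (0)²) = √(1.3865) ≈ 1.1775,  v_1 = u/||u|| ≈ (0.9871, -0.1602, 0) (||v_1|| = 1).

λ_1 = 9.1623,  λ_2 = 8,  λ_3 = 2.8377;  v_1 ≈ (0.9871, -0.1602, 0)
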